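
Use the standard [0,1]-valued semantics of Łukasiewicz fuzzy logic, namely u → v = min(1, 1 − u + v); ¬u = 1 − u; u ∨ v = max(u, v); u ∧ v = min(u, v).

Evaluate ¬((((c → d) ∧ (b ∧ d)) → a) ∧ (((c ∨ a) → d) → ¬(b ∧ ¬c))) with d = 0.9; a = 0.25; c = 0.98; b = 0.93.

0.65

(c → d): min(1, 1 − 0.98 + 0.9) = 0.92
(b ∧ d) = min(0.93, 0.9) = 0.9
((c → d) ∧ (b ∧ d)) = min(0.92, 0.9) = 0.9
(((c → d) ∧ (b ∧ d)) → a): min(1, 1 − 0.9 + 0.25) = 0.35
(c ∨ a) = max(0.98, 0.25) = 0.98
((c ∨ a) → d): min(1, 1 − 0.98 + 0.9) = 0.92
¬c: Łukasiewicz ¬ gives 1 − 0.98 = 0.02
(b ∧ ¬c) = min(0.93, 0.02) = 0.02
¬(b ∧ ¬c): Łukasiewicz ¬ gives 1 − 0.02 = 0.98
(((c ∨ a) → d) → ¬(b ∧ ¬c)): min(1, 1 − 0.92 + 0.98) = 1
((((c → d) ∧ (b ∧ d)) → a) ∧ (((c ∨ a) → d) → ¬(b ∧ ¬c))) = min(0.35, 1) = 0.35
¬((((c → d) ∧ (b ∧ d)) → a) ∧ (((c ∨ a) → d) → ¬(b ∧ ¬c))): Łukasiewicz ¬ gives 1 − 0.35 = 0.65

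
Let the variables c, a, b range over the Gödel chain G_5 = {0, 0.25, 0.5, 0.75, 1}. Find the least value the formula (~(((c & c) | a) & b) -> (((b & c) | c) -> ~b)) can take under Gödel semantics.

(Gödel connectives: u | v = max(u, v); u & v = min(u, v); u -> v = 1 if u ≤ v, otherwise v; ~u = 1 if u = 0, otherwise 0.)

1.00

Every assignment gives 1. For instance at c = 0, a = 0, b = 0:
  (c & c) = min(0, 0) = 0
  ((c & c) | a) = max(0, 0) = 0
  (((c & c) | a) & b) = min(0, 0) = 0
  ~(((c & c) | a) & b): Gödel ¬ of 0 = 1 (operand is 0)
  (b & c) = min(0, 0) = 0
  ((b & c) | c) = max(0, 0) = 0
  ~b: Gödel ¬ of 0 = 1 (operand is 0)
  (((b & c) | c) -> ~b): 0 ≤ 1, so result = 1
  (~(((c & c) | a) & b) -> (((b & c) | c) -> ~b)): 1 ≤ 1, so result = 1
All 125 assignments give value 1 — the formula is a G_5-tautology.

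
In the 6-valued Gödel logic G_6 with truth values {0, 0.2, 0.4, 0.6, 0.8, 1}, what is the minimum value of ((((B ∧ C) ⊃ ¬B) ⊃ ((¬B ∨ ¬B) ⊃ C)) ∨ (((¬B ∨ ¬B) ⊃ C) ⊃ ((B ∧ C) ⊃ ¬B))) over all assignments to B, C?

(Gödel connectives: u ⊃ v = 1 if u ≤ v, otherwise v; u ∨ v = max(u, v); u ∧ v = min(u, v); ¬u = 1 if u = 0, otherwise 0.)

Every assignment gives 1. For instance at B = 0, C = 0:
  (B ∧ C) = min(0, 0) = 0
  ¬B: Gödel ¬ of 0 = 1 (operand is 0)
  ((B ∧ C) ⊃ ¬B): 0 ≤ 1, so result = 1
  ¬B: Gödel ¬ of 0 = 1 (operand is 0)
  ¬B: Gödel ¬ of 0 = 1 (operand is 0)
  (¬B ∨ ¬B) = max(1, 1) = 1
  ((¬B ∨ ¬B) ⊃ C): 1 > 0, so result = 0
  (((B ∧ C) ⊃ ¬B) ⊃ ((¬B ∨ ¬B) ⊃ C)): 1 > 0, so result = 0
  ¬B: Gödel ¬ of 0 = 1 (operand is 0)
  ¬B: Gödel ¬ of 0 = 1 (operand is 0)
  (¬B ∨ ¬B) = max(1, 1) = 1
  ((¬B ∨ ¬B) ⊃ C): 1 > 0, so result = 0
  (B ∧ C) = min(0, 0) = 0
  ¬B: Gödel ¬ of 0 = 1 (operand is 0)
  ((B ∧ C) ⊃ ¬B): 0 ≤ 1, so result = 1
  (((¬B ∨ ¬B) ⊃ C) ⊃ ((B ∧ C) ⊃ ¬B)): 0 ≤ 1, so result = 1
  ((((B ∧ C) ⊃ ¬B) ⊃ ((¬B ∨ ¬B) ⊃ C)) ∨ (((¬B ∨ ¬B) ⊃ C) ⊃ ((B ∧ C) ⊃ ¬B))) = max(0, 1) = 1
All 36 assignments give value 1 — the formula is a G_6-tautology.

1.00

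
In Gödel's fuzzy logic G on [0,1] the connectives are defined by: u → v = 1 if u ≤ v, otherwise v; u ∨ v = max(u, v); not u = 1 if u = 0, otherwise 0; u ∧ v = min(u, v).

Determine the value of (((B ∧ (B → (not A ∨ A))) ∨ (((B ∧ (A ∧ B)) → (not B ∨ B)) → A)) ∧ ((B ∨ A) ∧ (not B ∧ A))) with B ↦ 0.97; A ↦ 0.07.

not A: Gödel ¬ of 0.07 = 0 (operand ≠ 0)
(not A ∨ A) = max(0, 0.07) = 0.07
(B → (not A ∨ A)): 0.97 > 0.07, so result = 0.07
(B ∧ (B → (not A ∨ A))) = min(0.97, 0.07) = 0.07
(A ∧ B) = min(0.07, 0.97) = 0.07
(B ∧ (A ∧ B)) = min(0.97, 0.07) = 0.07
not B: Gödel ¬ of 0.97 = 0 (operand ≠ 0)
(not B ∨ B) = max(0, 0.97) = 0.97
((B ∧ (A ∧ B)) → (not B ∨ B)): 0.07 ≤ 0.97, so result = 1
(((B ∧ (A ∧ B)) → (not B ∨ B)) → A): 1 > 0.07, so result = 0.07
((B ∧ (B → (not A ∨ A))) ∨ (((B ∧ (A ∧ B)) → (not B ∨ B)) → A)) = max(0.07, 0.07) = 0.07
(B ∨ A) = max(0.97, 0.07) = 0.97
not B: Gödel ¬ of 0.97 = 0 (operand ≠ 0)
(not B ∧ A) = min(0, 0.07) = 0
((B ∨ A) ∧ (not B ∧ A)) = min(0.97, 0) = 0
(((B ∧ (B → (not A ∨ A))) ∨ (((B ∧ (A ∧ B)) → (not B ∨ B)) → A)) ∧ ((B ∨ A) ∧ (not B ∧ A))) = min(0.07, 0) = 0

0.00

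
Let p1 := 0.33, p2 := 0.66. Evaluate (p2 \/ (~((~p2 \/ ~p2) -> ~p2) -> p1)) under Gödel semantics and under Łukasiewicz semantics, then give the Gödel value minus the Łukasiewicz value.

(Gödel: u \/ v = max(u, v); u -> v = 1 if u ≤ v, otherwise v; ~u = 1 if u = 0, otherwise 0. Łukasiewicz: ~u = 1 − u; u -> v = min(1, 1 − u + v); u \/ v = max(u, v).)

0.00

Gödel evaluation:
  ~p2: Gödel ¬ of 0.66 = 0 (operand ≠ 0)
  ~p2: Gödel ¬ of 0.66 = 0 (operand ≠ 0)
  (~p2 \/ ~p2) = max(0, 0) = 0
  ~p2: Gödel ¬ of 0.66 = 0 (operand ≠ 0)
  ((~p2 \/ ~p2) -> ~p2): 0 ≤ 0, so result = 1
  ~((~p2 \/ ~p2) -> ~p2): Gödel ¬ of 1 = 0 (operand ≠ 0)
  (~((~p2 \/ ~p2) -> ~p2) -> p1): 0 ≤ 0.33, so result = 1
  (p2 \/ (~((~p2 \/ ~p2) -> ~p2) -> p1)) = max(0.66, 1) = 1
  Gödel value = 1
Łukasiewicz evaluation:
  ~p2: Łukasiewicz ¬ gives 1 − 0.66 = 0.34
  ~p2: Łukasiewicz ¬ gives 1 − 0.66 = 0.34
  (~p2 \/ ~p2) = max(0.34, 0.34) = 0.34
  ~p2: Łukasiewicz ¬ gives 1 − 0.66 = 0.34
  ((~p2 \/ ~p2) -> ~p2): min(1, 1 − 0.34 + 0.34) = 1
  ~((~p2 \/ ~p2) -> ~p2): Łukasiewicz ¬ gives 1 − 1 = 0
  (~((~p2 \/ ~p2) -> ~p2) -> p1): min(1, 1 − 0 + 0.33) = 1
  (p2 \/ (~((~p2 \/ ~p2) -> ~p2) -> p1)) = max(0.66, 1) = 1
  Łukasiewicz value = 1
Difference: 1 − 1 = 0.00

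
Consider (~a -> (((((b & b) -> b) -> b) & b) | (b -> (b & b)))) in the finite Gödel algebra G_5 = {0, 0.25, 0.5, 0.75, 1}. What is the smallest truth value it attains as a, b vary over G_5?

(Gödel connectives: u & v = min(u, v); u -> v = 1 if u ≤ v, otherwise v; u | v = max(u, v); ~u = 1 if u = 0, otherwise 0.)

Every assignment gives 1. For instance at a = 0, b = 0:
  ~a: Gödel ¬ of 0 = 1 (operand is 0)
  (b & b) = min(0, 0) = 0
  ((b & b) -> b): 0 ≤ 0, so result = 1
  (((b & b) -> b) -> b): 1 > 0, so result = 0
  ((((b & b) -> b) -> b) & b) = min(0, 0) = 0
  (b & b) = min(0, 0) = 0
  (b -> (b & b)): 0 ≤ 0, so result = 1
  (((((b & b) -> b) -> b) & b) | (b -> (b & b))) = max(0, 1) = 1
  (~a -> (((((b & b) -> b) -> b) & b) | (b -> (b & b)))): 1 ≤ 1, so result = 1
All 25 assignments give value 1 — the formula is a G_5-tautology.

1.00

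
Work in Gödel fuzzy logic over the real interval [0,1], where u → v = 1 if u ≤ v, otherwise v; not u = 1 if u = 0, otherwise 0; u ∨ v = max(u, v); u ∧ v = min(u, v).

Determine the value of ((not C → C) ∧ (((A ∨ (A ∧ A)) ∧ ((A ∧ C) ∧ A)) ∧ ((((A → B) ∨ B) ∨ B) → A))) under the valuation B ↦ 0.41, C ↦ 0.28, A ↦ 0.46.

0.28

not C: Gödel ¬ of 0.28 = 0 (operand ≠ 0)
(not C → C): 0 ≤ 0.28, so result = 1
(A ∧ A) = min(0.46, 0.46) = 0.46
(A ∨ (A ∧ A)) = max(0.46, 0.46) = 0.46
(A ∧ C) = min(0.46, 0.28) = 0.28
((A ∧ C) ∧ A) = min(0.28, 0.46) = 0.28
((A ∨ (A ∧ A)) ∧ ((A ∧ C) ∧ A)) = min(0.46, 0.28) = 0.28
(A → B): 0.46 > 0.41, so result = 0.41
((A → B) ∨ B) = max(0.41, 0.41) = 0.41
(((A → B) ∨ B) ∨ B) = max(0.41, 0.41) = 0.41
((((A → B) ∨ B) ∨ B) → A): 0.41 ≤ 0.46, so result = 1
(((A ∨ (A ∧ A)) ∧ ((A ∧ C) ∧ A)) ∧ ((((A → B) ∨ B) ∨ B) → A)) = min(0.28, 1) = 0.28
((not C → C) ∧ (((A ∨ (A ∧ A)) ∧ ((A ∧ C) ∧ A)) ∧ ((((A → B) ∨ B) ∨ B) → A))) = min(1, 0.28) = 0.28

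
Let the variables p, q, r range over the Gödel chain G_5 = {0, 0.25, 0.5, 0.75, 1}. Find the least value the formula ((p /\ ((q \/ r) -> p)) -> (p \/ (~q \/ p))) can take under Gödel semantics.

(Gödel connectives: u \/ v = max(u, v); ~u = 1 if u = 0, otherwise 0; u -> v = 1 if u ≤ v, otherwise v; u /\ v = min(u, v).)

1.00

Every assignment gives 1. For instance at p = 0, q = 0, r = 0:
  (q \/ r) = max(0, 0) = 0
  ((q \/ r) -> p): 0 ≤ 0, so result = 1
  (p /\ ((q \/ r) -> p)) = min(0, 1) = 0
  ~q: Gödel ¬ of 0 = 1 (operand is 0)
  (~q \/ p) = max(1, 0) = 1
  (p \/ (~q \/ p)) = max(0, 1) = 1
  ((p /\ ((q \/ r) -> p)) -> (p \/ (~q \/ p))): 0 ≤ 1, so result = 1
All 125 assignments give value 1 — the formula is a G_5-tautology.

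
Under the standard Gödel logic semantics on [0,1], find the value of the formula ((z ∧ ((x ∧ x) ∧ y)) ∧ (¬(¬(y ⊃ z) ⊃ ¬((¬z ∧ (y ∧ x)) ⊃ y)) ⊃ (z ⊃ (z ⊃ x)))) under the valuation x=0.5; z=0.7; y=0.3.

(x ∧ x) = min(0.5, 0.5) = 0.5
((x ∧ x) ∧ y) = min(0.5, 0.3) = 0.3
(z ∧ ((x ∧ x) ∧ y)) = min(0.7, 0.3) = 0.3
(y ⊃ z): 0.3 ≤ 0.7, so result = 1
¬(y ⊃ z): Gödel ¬ of 1 = 0 (operand ≠ 0)
¬z: Gödel ¬ of 0.7 = 0 (operand ≠ 0)
(y ∧ x) = min(0.3, 0.5) = 0.3
(¬z ∧ (y ∧ x)) = min(0, 0.3) = 0
((¬z ∧ (y ∧ x)) ⊃ y): 0 ≤ 0.3, so result = 1
¬((¬z ∧ (y ∧ x)) ⊃ y): Gödel ¬ of 1 = 0 (operand ≠ 0)
(¬(y ⊃ z) ⊃ ¬((¬z ∧ (y ∧ x)) ⊃ y)): 0 ≤ 0, so result = 1
¬(¬(y ⊃ z) ⊃ ¬((¬z ∧ (y ∧ x)) ⊃ y)): Gödel ¬ of 1 = 0 (operand ≠ 0)
(z ⊃ x): 0.7 > 0.5, so result = 0.5
(z ⊃ (z ⊃ x)): 0.7 > 0.5, so result = 0.5
(¬(¬(y ⊃ z) ⊃ ¬((¬z ∧ (y ∧ x)) ⊃ y)) ⊃ (z ⊃ (z ⊃ x))): 0 ≤ 0.5, so result = 1
((z ∧ ((x ∧ x) ∧ y)) ∧ (¬(¬(y ⊃ z) ⊃ ¬((¬z ∧ (y ∧ x)) ⊃ y)) ⊃ (z ⊃ (z ⊃ x)))) = min(0.3, 1) = 0.3

0.30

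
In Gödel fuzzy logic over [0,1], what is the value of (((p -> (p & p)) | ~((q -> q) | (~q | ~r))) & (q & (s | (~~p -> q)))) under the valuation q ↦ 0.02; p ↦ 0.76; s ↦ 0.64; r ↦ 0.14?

(p & p) = min(0.76, 0.76) = 0.76
(p -> (p & p)): 0.76 ≤ 0.76, so result = 1
(q -> q): 0.02 ≤ 0.02, so result = 1
~q: Gödel ¬ of 0.02 = 0 (operand ≠ 0)
~r: Gödel ¬ of 0.14 = 0 (operand ≠ 0)
(~q | ~r) = max(0, 0) = 0
((q -> q) | (~q | ~r)) = max(1, 0) = 1
~((q -> q) | (~q | ~r)): Gödel ¬ of 1 = 0 (operand ≠ 0)
((p -> (p & p)) | ~((q -> q) | (~q | ~r))) = max(1, 0) = 1
~p: Gödel ¬ of 0.76 = 0 (operand ≠ 0)
~~p: Gödel ¬ of 0 = 1 (operand is 0)
(~~p -> q): 1 > 0.02, so result = 0.02
(s | (~~p -> q)) = max(0.64, 0.02) = 0.64
(q & (s | (~~p -> q))) = min(0.02, 0.64) = 0.02
(((p -> (p & p)) | ~((q -> q) | (~q | ~r))) & (q & (s | (~~p -> q)))) = min(1, 0.02) = 0.02

0.02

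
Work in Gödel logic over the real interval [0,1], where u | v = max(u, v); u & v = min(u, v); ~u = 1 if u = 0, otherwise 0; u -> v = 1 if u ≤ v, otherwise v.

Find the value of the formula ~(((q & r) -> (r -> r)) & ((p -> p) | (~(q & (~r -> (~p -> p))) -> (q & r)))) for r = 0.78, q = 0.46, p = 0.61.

0.00

(q & r) = min(0.46, 0.78) = 0.46
(r -> r): 0.78 ≤ 0.78, so result = 1
((q & r) -> (r -> r)): 0.46 ≤ 1, so result = 1
(p -> p): 0.61 ≤ 0.61, so result = 1
~r: Gödel ¬ of 0.78 = 0 (operand ≠ 0)
~p: Gödel ¬ of 0.61 = 0 (operand ≠ 0)
(~p -> p): 0 ≤ 0.61, so result = 1
(~r -> (~p -> p)): 0 ≤ 1, so result = 1
(q & (~r -> (~p -> p))) = min(0.46, 1) = 0.46
~(q & (~r -> (~p -> p))): Gödel ¬ of 0.46 = 0 (operand ≠ 0)
(q & r) = min(0.46, 0.78) = 0.46
(~(q & (~r -> (~p -> p))) -> (q & r)): 0 ≤ 0.46, so result = 1
((p -> p) | (~(q & (~r -> (~p -> p))) -> (q & r))) = max(1, 1) = 1
(((q & r) -> (r -> r)) & ((p -> p) | (~(q & (~r -> (~p -> p))) -> (q & r)))) = min(1, 1) = 1
~(((q & r) -> (r -> r)) & ((p -> p) | (~(q & (~r -> (~p -> p))) -> (q & r)))): Gödel ¬ of 1 = 0 (operand ≠ 0)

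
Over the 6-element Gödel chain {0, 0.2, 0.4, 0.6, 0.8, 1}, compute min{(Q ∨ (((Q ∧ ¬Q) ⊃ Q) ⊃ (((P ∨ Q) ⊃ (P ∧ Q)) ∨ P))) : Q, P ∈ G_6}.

0.20

The minimum is attained at Q = 0, P = 0.2:
  ¬Q: Gödel ¬ of 0 = 1 (operand is 0)
  (Q ∧ ¬Q) = min(0, 1) = 0
  ((Q ∧ ¬Q) ⊃ Q): 0 ≤ 0, so result = 1
  (P ∨ Q) = max(0.2, 0) = 0.2
  (P ∧ Q) = min(0.2, 0) = 0
  ((P ∨ Q) ⊃ (P ∧ Q)): 0.2 > 0, so result = 0
  (((P ∨ Q) ⊃ (P ∧ Q)) ∨ P) = max(0, 0.2) = 0.2
  (((Q ∧ ¬Q) ⊃ Q) ⊃ (((P ∨ Q) ⊃ (P ∧ Q)) ∨ P)): 1 > 0.2, so result = 0.2
  (Q ∨ (((Q ∧ ¬Q) ⊃ Q) ⊃ (((P ∨ Q) ⊃ (P ∧ Q)) ∨ P))) = max(0, 0.2) = 0.2
Checking all 36 assignments confirms none give a value below 0.20.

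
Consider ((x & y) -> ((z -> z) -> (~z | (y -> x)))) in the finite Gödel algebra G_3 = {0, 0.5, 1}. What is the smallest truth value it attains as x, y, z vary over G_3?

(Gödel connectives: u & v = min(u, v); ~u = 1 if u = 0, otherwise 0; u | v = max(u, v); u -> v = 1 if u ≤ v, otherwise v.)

Every assignment gives 1. For instance at x = 0, y = 0, z = 0:
  (x & y) = min(0, 0) = 0
  (z -> z): 0 ≤ 0, so result = 1
  ~z: Gödel ¬ of 0 = 1 (operand is 0)
  (y -> x): 0 ≤ 0, so result = 1
  (~z | (y -> x)) = max(1, 1) = 1
  ((z -> z) -> (~z | (y -> x))): 1 ≤ 1, so result = 1
  ((x & y) -> ((z -> z) -> (~z | (y -> x)))): 0 ≤ 1, so result = 1
All 27 assignments give value 1 — the formula is a G_3-tautology.

1.00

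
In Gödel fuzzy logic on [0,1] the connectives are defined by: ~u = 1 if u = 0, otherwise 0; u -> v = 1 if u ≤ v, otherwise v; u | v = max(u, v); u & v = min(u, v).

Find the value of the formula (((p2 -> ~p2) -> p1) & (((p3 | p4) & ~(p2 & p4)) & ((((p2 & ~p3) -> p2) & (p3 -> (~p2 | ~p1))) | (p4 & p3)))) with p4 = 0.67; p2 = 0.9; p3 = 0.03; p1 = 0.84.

~p2: Gödel ¬ of 0.9 = 0 (operand ≠ 0)
(p2 -> ~p2): 0.9 > 0, so result = 0
((p2 -> ~p2) -> p1): 0 ≤ 0.84, so result = 1
(p3 | p4) = max(0.03, 0.67) = 0.67
(p2 & p4) = min(0.9, 0.67) = 0.67
~(p2 & p4): Gödel ¬ of 0.67 = 0 (operand ≠ 0)
((p3 | p4) & ~(p2 & p4)) = min(0.67, 0) = 0
~p3: Gödel ¬ of 0.03 = 0 (operand ≠ 0)
(p2 & ~p3) = min(0.9, 0) = 0
((p2 & ~p3) -> p2): 0 ≤ 0.9, so result = 1
~p2: Gödel ¬ of 0.9 = 0 (operand ≠ 0)
~p1: Gödel ¬ of 0.84 = 0 (operand ≠ 0)
(~p2 | ~p1) = max(0, 0) = 0
(p3 -> (~p2 | ~p1)): 0.03 > 0, so result = 0
(((p2 & ~p3) -> p2) & (p3 -> (~p2 | ~p1))) = min(1, 0) = 0
(p4 & p3) = min(0.67, 0.03) = 0.03
((((p2 & ~p3) -> p2) & (p3 -> (~p2 | ~p1))) | (p4 & p3)) = max(0, 0.03) = 0.03
(((p3 | p4) & ~(p2 & p4)) & ((((p2 & ~p3) -> p2) & (p3 -> (~p2 | ~p1))) | (p4 & p3))) = min(0, 0.03) = 0
(((p2 -> ~p2) -> p1) & (((p3 | p4) & ~(p2 & p4)) & ((((p2 & ~p3) -> p2) & (p3 -> (~p2 | ~p1))) | (p4 & p3)))) = min(1, 0) = 0

0.00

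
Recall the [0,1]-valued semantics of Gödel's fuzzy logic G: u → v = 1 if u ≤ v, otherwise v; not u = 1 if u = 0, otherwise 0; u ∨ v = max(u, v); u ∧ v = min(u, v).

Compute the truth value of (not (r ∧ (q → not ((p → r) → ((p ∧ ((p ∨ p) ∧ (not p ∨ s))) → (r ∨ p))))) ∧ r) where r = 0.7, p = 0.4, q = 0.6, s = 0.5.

(p → r): 0.4 ≤ 0.7, so result = 1
(p ∨ p) = max(0.4, 0.4) = 0.4
not p: Gödel ¬ of 0.4 = 0 (operand ≠ 0)
(not p ∨ s) = max(0, 0.5) = 0.5
((p ∨ p) ∧ (not p ∨ s)) = min(0.4, 0.5) = 0.4
(p ∧ ((p ∨ p) ∧ (not p ∨ s))) = min(0.4, 0.4) = 0.4
(r ∨ p) = max(0.7, 0.4) = 0.7
((p ∧ ((p ∨ p) ∧ (not p ∨ s))) → (r ∨ p)): 0.4 ≤ 0.7, so result = 1
((p → r) → ((p ∧ ((p ∨ p) ∧ (not p ∨ s))) → (r ∨ p))): 1 ≤ 1, so result = 1
not ((p → r) → ((p ∧ ((p ∨ p) ∧ (not p ∨ s))) → (r ∨ p))): Gödel ¬ of 1 = 0 (operand ≠ 0)
(q → not ((p → r) → ((p ∧ ((p ∨ p) ∧ (not p ∨ s))) → (r ∨ p)))): 0.6 > 0, so result = 0
(r ∧ (q → not ((p → r) → ((p ∧ ((p ∨ p) ∧ (not p ∨ s))) → (r ∨ p))))) = min(0.7, 0) = 0
not (r ∧ (q → not ((p → r) → ((p ∧ ((p ∨ p) ∧ (not p ∨ s))) → (r ∨ p))))): Gödel ¬ of 0 = 1 (operand is 0)
(not (r ∧ (q → not ((p → r) → ((p ∧ ((p ∨ p) ∧ (not p ∨ s))) → (r ∨ p))))) ∧ r) = min(1, 0.7) = 0.7

0.70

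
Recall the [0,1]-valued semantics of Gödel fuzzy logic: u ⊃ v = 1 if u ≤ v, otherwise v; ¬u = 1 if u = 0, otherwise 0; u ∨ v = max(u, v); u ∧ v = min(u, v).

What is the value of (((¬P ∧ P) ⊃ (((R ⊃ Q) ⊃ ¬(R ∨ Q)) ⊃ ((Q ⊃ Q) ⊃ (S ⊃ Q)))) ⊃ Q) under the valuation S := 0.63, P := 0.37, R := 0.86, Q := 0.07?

¬P: Gödel ¬ of 0.37 = 0 (operand ≠ 0)
(¬P ∧ P) = min(0, 0.37) = 0
(R ⊃ Q): 0.86 > 0.07, so result = 0.07
(R ∨ Q) = max(0.86, 0.07) = 0.86
¬(R ∨ Q): Gödel ¬ of 0.86 = 0 (operand ≠ 0)
((R ⊃ Q) ⊃ ¬(R ∨ Q)): 0.07 > 0, so result = 0
(Q ⊃ Q): 0.07 ≤ 0.07, so result = 1
(S ⊃ Q): 0.63 > 0.07, so result = 0.07
((Q ⊃ Q) ⊃ (S ⊃ Q)): 1 > 0.07, so result = 0.07
(((R ⊃ Q) ⊃ ¬(R ∨ Q)) ⊃ ((Q ⊃ Q) ⊃ (S ⊃ Q))): 0 ≤ 0.07, so result = 1
((¬P ∧ P) ⊃ (((R ⊃ Q) ⊃ ¬(R ∨ Q)) ⊃ ((Q ⊃ Q) ⊃ (S ⊃ Q)))): 0 ≤ 1, so result = 1
(((¬P ∧ P) ⊃ (((R ⊃ Q) ⊃ ¬(R ∨ Q)) ⊃ ((Q ⊃ Q) ⊃ (S ⊃ Q)))) ⊃ Q): 1 > 0.07, so result = 0.07

0.07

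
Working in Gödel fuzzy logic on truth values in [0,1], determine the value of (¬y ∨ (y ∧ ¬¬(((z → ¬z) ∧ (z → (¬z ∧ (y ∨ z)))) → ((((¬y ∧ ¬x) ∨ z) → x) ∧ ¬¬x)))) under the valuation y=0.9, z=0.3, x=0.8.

0.90

¬y: Gödel ¬ of 0.9 = 0 (operand ≠ 0)
¬z: Gödel ¬ of 0.3 = 0 (operand ≠ 0)
(z → ¬z): 0.3 > 0, so result = 0
¬z: Gödel ¬ of 0.3 = 0 (operand ≠ 0)
(y ∨ z) = max(0.9, 0.3) = 0.9
(¬z ∧ (y ∨ z)) = min(0, 0.9) = 0
(z → (¬z ∧ (y ∨ z))): 0.3 > 0, so result = 0
((z → ¬z) ∧ (z → (¬z ∧ (y ∨ z)))) = min(0, 0) = 0
¬y: Gödel ¬ of 0.9 = 0 (operand ≠ 0)
¬x: Gödel ¬ of 0.8 = 0 (operand ≠ 0)
(¬y ∧ ¬x) = min(0, 0) = 0
((¬y ∧ ¬x) ∨ z) = max(0, 0.3) = 0.3
(((¬y ∧ ¬x) ∨ z) → x): 0.3 ≤ 0.8, so result = 1
¬x: Gödel ¬ of 0.8 = 0 (operand ≠ 0)
¬¬x: Gödel ¬ of 0 = 1 (operand is 0)
((((¬y ∧ ¬x) ∨ z) → x) ∧ ¬¬x) = min(1, 1) = 1
(((z → ¬z) ∧ (z → (¬z ∧ (y ∨ z)))) → ((((¬y ∧ ¬x) ∨ z) → x) ∧ ¬¬x)): 0 ≤ 1, so result = 1
¬(((z → ¬z) ∧ (z → (¬z ∧ (y ∨ z)))) → ((((¬y ∧ ¬x) ∨ z) → x) ∧ ¬¬x)): Gödel ¬ of 1 = 0 (operand ≠ 0)
¬¬(((z → ¬z) ∧ (z → (¬z ∧ (y ∨ z)))) → ((((¬y ∧ ¬x) ∨ z) → x) ∧ ¬¬x)): Gödel ¬ of 0 = 1 (operand is 0)
(y ∧ ¬¬(((z → ¬z) ∧ (z → (¬z ∧ (y ∨ z)))) → ((((¬y ∧ ¬x) ∨ z) → x) ∧ ¬¬x))) = min(0.9, 1) = 0.9
(¬y ∨ (y ∧ ¬¬(((z → ¬z) ∧ (z → (¬z ∧ (y ∨ z)))) → ((((¬y ∧ ¬x) ∨ z) → x) ∧ ¬¬x)))) = max(0, 0.9) = 0.9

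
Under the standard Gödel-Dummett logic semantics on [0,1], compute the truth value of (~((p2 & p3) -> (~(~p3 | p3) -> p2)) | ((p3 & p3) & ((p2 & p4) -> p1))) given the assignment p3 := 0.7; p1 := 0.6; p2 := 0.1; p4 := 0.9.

0.70

(p2 & p3) = min(0.1, 0.7) = 0.1
~p3: Gödel ¬ of 0.7 = 0 (operand ≠ 0)
(~p3 | p3) = max(0, 0.7) = 0.7
~(~p3 | p3): Gödel ¬ of 0.7 = 0 (operand ≠ 0)
(~(~p3 | p3) -> p2): 0 ≤ 0.1, so result = 1
((p2 & p3) -> (~(~p3 | p3) -> p2)): 0.1 ≤ 1, so result = 1
~((p2 & p3) -> (~(~p3 | p3) -> p2)): Gödel ¬ of 1 = 0 (operand ≠ 0)
(p3 & p3) = min(0.7, 0.7) = 0.7
(p2 & p4) = min(0.1, 0.9) = 0.1
((p2 & p4) -> p1): 0.1 ≤ 0.6, so result = 1
((p3 & p3) & ((p2 & p4) -> p1)) = min(0.7, 1) = 0.7
(~((p2 & p3) -> (~(~p3 | p3) -> p2)) | ((p3 & p3) & ((p2 & p4) -> p1))) = max(0, 0.7) = 0.7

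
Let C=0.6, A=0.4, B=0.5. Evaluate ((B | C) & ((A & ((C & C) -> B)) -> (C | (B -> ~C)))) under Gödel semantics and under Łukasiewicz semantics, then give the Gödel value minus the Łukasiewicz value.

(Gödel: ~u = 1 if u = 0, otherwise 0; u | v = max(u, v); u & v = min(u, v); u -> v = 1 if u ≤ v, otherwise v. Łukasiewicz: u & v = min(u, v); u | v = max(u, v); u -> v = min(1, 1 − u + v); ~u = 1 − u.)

Gödel evaluation:
  (B | C) = max(0.5, 0.6) = 0.6
  (C & C) = min(0.6, 0.6) = 0.6
  ((C & C) -> B): 0.6 > 0.5, so result = 0.5
  (A & ((C & C) -> B)) = min(0.4, 0.5) = 0.4
  ~C: Gödel ¬ of 0.6 = 0 (operand ≠ 0)
  (B -> ~C): 0.5 > 0, so result = 0
  (C | (B -> ~C)) = max(0.6, 0) = 0.6
  ((A & ((C & C) -> B)) -> (C | (B -> ~C))): 0.4 ≤ 0.6, so result = 1
  ((B | C) & ((A & ((C & C) -> B)) -> (C | (B -> ~C)))) = min(0.6, 1) = 0.6
  Gödel value = 0.6
Łukasiewicz evaluation:
  (B | C) = max(0.5, 0.6) = 0.6
  (C & C) = min(0.6, 0.6) = 0.6
  ((C & C) -> B): min(1, 1 − 0.6 + 0.5) = 0.9
  (A & ((C & C) -> B)) = min(0.4, 0.9) = 0.4
  ~C: Łukasiewicz ¬ gives 1 − 0.6 = 0.4
  (B -> ~C): min(1, 1 − 0.5 + 0.4) = 0.9
  (C | (B -> ~C)) = max(0.6, 0.9) = 0.9
  ((A & ((C & C) -> B)) -> (C | (B -> ~C))): min(1, 1 − 0.4 + 0.9) = 1
  ((B | C) & ((A & ((C & C) -> B)) -> (C | (B -> ~C)))) = min(0.6, 1) = 0.6
  Łukasiewicz value = 0.6
Difference: 0.6 − 0.6 = 0.00

0.00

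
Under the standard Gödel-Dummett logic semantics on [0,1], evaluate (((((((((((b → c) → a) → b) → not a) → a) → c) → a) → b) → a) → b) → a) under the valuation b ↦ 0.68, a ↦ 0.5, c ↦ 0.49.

0.50

(b → c): 0.68 > 0.49, so result = 0.49
((b → c) → a): 0.49 ≤ 0.5, so result = 1
(((b → c) → a) → b): 1 > 0.68, so result = 0.68
not a: Gödel ¬ of 0.5 = 0 (operand ≠ 0)
((((b → c) → a) → b) → not a): 0.68 > 0, so result = 0
(((((b → c) → a) → b) → not a) → a): 0 ≤ 0.5, so result = 1
((((((b → c) → a) → b) → not a) → a) → c): 1 > 0.49, so result = 0.49
(((((((b → c) → a) → b) → not a) → a) → c) → a): 0.49 ≤ 0.5, so result = 1
((((((((b → c) → a) → b) → not a) → a) → c) → a) → b): 1 > 0.68, so result = 0.68
(((((((((b → c) → a) → b) → not a) → a) → c) → a) → b) → a): 0.68 > 0.5, so result = 0.5
((((((((((b → c) → a) → b) → not a) → a) → c) → a) → b) → a) → b): 0.5 ≤ 0.68, so result = 1
(((((((((((b → c) → a) → b) → not a) → a) → c) → a) → b) → a) → b) → a): 1 > 0.5, so result = 0.5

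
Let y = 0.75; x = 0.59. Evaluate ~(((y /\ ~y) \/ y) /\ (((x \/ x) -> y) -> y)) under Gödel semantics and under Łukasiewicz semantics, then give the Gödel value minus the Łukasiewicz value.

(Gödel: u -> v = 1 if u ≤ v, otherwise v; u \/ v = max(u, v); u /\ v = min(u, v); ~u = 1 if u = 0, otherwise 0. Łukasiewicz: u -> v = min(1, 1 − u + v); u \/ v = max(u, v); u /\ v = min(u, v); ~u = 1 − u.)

-0.25

Gödel evaluation:
  ~y: Gödel ¬ of 0.75 = 0 (operand ≠ 0)
  (y /\ ~y) = min(0.75, 0) = 0
  ((y /\ ~y) \/ y) = max(0, 0.75) = 0.75
  (x \/ x) = max(0.59, 0.59) = 0.59
  ((x \/ x) -> y): 0.59 ≤ 0.75, so result = 1
  (((x \/ x) -> y) -> y): 1 > 0.75, so result = 0.75
  (((y /\ ~y) \/ y) /\ (((x \/ x) -> y) -> y)) = min(0.75, 0.75) = 0.75
  ~(((y /\ ~y) \/ y) /\ (((x \/ x) -> y) -> y)): Gödel ¬ of 0.75 = 0 (operand ≠ 0)
  Gödel value = 0
Łukasiewicz evaluation:
  ~y: Łukasiewicz ¬ gives 1 − 0.75 = 0.25
  (y /\ ~y) = min(0.75, 0.25) = 0.25
  ((y /\ ~y) \/ y) = max(0.25, 0.75) = 0.75
  (x \/ x) = max(0.59, 0.59) = 0.59
  ((x \/ x) -> y): min(1, 1 − 0.59 + 0.75) = 1
  (((x \/ x) -> y) -> y): min(1, 1 − 1 + 0.75) = 0.75
  (((y /\ ~y) \/ y) /\ (((x \/ x) -> y) -> y)) = min(0.75, 0.75) = 0.75
  ~(((y /\ ~y) \/ y) /\ (((x \/ x) -> y) -> y)): Łukasiewicz ¬ gives 1 − 0.75 = 0.25
  Łukasiewicz value = 0.25
Difference: 0 − 0.25 = -0.25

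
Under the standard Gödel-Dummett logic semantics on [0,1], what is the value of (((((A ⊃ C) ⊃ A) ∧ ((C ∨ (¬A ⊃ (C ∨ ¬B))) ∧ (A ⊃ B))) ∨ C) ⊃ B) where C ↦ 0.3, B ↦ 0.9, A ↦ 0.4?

0.90

(A ⊃ C): 0.4 > 0.3, so result = 0.3
((A ⊃ C) ⊃ A): 0.3 ≤ 0.4, so result = 1
¬A: Gödel ¬ of 0.4 = 0 (operand ≠ 0)
¬B: Gödel ¬ of 0.9 = 0 (operand ≠ 0)
(C ∨ ¬B) = max(0.3, 0) = 0.3
(¬A ⊃ (C ∨ ¬B)): 0 ≤ 0.3, so result = 1
(C ∨ (¬A ⊃ (C ∨ ¬B))) = max(0.3, 1) = 1
(A ⊃ B): 0.4 ≤ 0.9, so result = 1
((C ∨ (¬A ⊃ (C ∨ ¬B))) ∧ (A ⊃ B)) = min(1, 1) = 1
(((A ⊃ C) ⊃ A) ∧ ((C ∨ (¬A ⊃ (C ∨ ¬B))) ∧ (A ⊃ B))) = min(1, 1) = 1
((((A ⊃ C) ⊃ A) ∧ ((C ∨ (¬A ⊃ (C ∨ ¬B))) ∧ (A ⊃ B))) ∨ C) = max(1, 0.3) = 1
(((((A ⊃ C) ⊃ A) ∧ ((C ∨ (¬A ⊃ (C ∨ ¬B))) ∧ (A ⊃ B))) ∨ C) ⊃ B): 1 > 0.9, so result = 0.9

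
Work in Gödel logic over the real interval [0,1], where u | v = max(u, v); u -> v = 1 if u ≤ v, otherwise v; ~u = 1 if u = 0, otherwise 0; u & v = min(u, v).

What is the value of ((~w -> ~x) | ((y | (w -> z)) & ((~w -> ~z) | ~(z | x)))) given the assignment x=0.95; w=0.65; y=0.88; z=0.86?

~w: Gödel ¬ of 0.65 = 0 (operand ≠ 0)
~x: Gödel ¬ of 0.95 = 0 (operand ≠ 0)
(~w -> ~x): 0 ≤ 0, so result = 1
(w -> z): 0.65 ≤ 0.86, so result = 1
(y | (w -> z)) = max(0.88, 1) = 1
~w: Gödel ¬ of 0.65 = 0 (operand ≠ 0)
~z: Gödel ¬ of 0.86 = 0 (operand ≠ 0)
(~w -> ~z): 0 ≤ 0, so result = 1
(z | x) = max(0.86, 0.95) = 0.95
~(z | x): Gödel ¬ of 0.95 = 0 (operand ≠ 0)
((~w -> ~z) | ~(z | x)) = max(1, 0) = 1
((y | (w -> z)) & ((~w -> ~z) | ~(z | x))) = min(1, 1) = 1
((~w -> ~x) | ((y | (w -> z)) & ((~w -> ~z) | ~(z | x)))) = max(1, 1) = 1

1.00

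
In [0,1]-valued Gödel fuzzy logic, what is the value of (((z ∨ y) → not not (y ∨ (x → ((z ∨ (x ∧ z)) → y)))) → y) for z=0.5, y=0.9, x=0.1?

(z ∨ y) = max(0.5, 0.9) = 0.9
(x ∧ z) = min(0.1, 0.5) = 0.1
(z ∨ (x ∧ z)) = max(0.5, 0.1) = 0.5
((z ∨ (x ∧ z)) → y): 0.5 ≤ 0.9, so result = 1
(x → ((z ∨ (x ∧ z)) → y)): 0.1 ≤ 1, so result = 1
(y ∨ (x → ((z ∨ (x ∧ z)) → y))) = max(0.9, 1) = 1
not (y ∨ (x → ((z ∨ (x ∧ z)) → y))): Gödel ¬ of 1 = 0 (operand ≠ 0)
not not (y ∨ (x → ((z ∨ (x ∧ z)) → y))): Gödel ¬ of 0 = 1 (operand is 0)
((z ∨ y) → not not (y ∨ (x → ((z ∨ (x ∧ z)) → y)))): 0.9 ≤ 1, so result = 1
(((z ∨ y) → not not (y ∨ (x → ((z ∨ (x ∧ z)) → y)))) → y): 1 > 0.9, so result = 0.9

0.90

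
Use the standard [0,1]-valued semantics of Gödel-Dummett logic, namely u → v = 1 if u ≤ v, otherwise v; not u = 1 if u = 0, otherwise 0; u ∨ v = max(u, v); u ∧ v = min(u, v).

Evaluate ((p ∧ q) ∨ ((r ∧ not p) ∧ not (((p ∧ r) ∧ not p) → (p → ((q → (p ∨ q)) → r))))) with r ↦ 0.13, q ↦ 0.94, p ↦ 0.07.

0.07

(p ∧ q) = min(0.07, 0.94) = 0.07
not p: Gödel ¬ of 0.07 = 0 (operand ≠ 0)
(r ∧ not p) = min(0.13, 0) = 0
(p ∧ r) = min(0.07, 0.13) = 0.07
not p: Gödel ¬ of 0.07 = 0 (operand ≠ 0)
((p ∧ r) ∧ not p) = min(0.07, 0) = 0
(p ∨ q) = max(0.07, 0.94) = 0.94
(q → (p ∨ q)): 0.94 ≤ 0.94, so result = 1
((q → (p ∨ q)) → r): 1 > 0.13, so result = 0.13
(p → ((q → (p ∨ q)) → r)): 0.07 ≤ 0.13, so result = 1
(((p ∧ r) ∧ not p) → (p → ((q → (p ∨ q)) → r))): 0 ≤ 1, so result = 1
not (((p ∧ r) ∧ not p) → (p → ((q → (p ∨ q)) → r))): Gödel ¬ of 1 = 0 (operand ≠ 0)
((r ∧ not p) ∧ not (((p ∧ r) ∧ not p) → (p → ((q → (p ∨ q)) → r)))) = min(0, 0) = 0
((p ∧ q) ∨ ((r ∧ not p) ∧ not (((p ∧ r) ∧ not p) → (p → ((q → (p ∨ q)) → r))))) = max(0.07, 0) = 0.07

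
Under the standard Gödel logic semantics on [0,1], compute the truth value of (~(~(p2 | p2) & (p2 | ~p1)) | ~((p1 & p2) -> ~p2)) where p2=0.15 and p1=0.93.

(p2 | p2) = max(0.15, 0.15) = 0.15
~(p2 | p2): Gödel ¬ of 0.15 = 0 (operand ≠ 0)
~p1: Gödel ¬ of 0.93 = 0 (operand ≠ 0)
(p2 | ~p1) = max(0.15, 0) = 0.15
(~(p2 | p2) & (p2 | ~p1)) = min(0, 0.15) = 0
~(~(p2 | p2) & (p2 | ~p1)): Gödel ¬ of 0 = 1 (operand is 0)
(p1 & p2) = min(0.93, 0.15) = 0.15
~p2: Gödel ¬ of 0.15 = 0 (operand ≠ 0)
((p1 & p2) -> ~p2): 0.15 > 0, so result = 0
~((p1 & p2) -> ~p2): Gödel ¬ of 0 = 1 (operand is 0)
(~(~(p2 | p2) & (p2 | ~p1)) | ~((p1 & p2) -> ~p2)) = max(1, 1) = 1

1.00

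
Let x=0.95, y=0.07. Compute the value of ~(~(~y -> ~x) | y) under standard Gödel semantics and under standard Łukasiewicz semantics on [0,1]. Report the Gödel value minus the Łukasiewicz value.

Gödel evaluation:
  ~y: Gödel ¬ of 0.07 = 0 (operand ≠ 0)
  ~x: Gödel ¬ of 0.95 = 0 (operand ≠ 0)
  (~y -> ~x): 0 ≤ 0, so result = 1
  ~(~y -> ~x): Gödel ¬ of 1 = 0 (operand ≠ 0)
  (~(~y -> ~x) | y) = max(0, 0.07) = 0.07
  ~(~(~y -> ~x) | y): Gödel ¬ of 0.07 = 0 (operand ≠ 0)
  Gödel value = 0
Łukasiewicz evaluation:
  ~y: Łukasiewicz ¬ gives 1 − 0.07 = 0.93
  ~x: Łukasiewicz ¬ gives 1 − 0.95 = 0.05
  (~y -> ~x): min(1, 1 − 0.93 + 0.05) = 0.12
  ~(~y -> ~x): Łukasiewicz ¬ gives 1 − 0.12 = 0.88
  (~(~y -> ~x) | y) = max(0.88, 0.07) = 0.88
  ~(~(~y -> ~x) | y): Łukasiewicz ¬ gives 1 − 0.88 = 0.12
  Łukasiewicz value = 0.12
Difference: 0 − 0.12 = -0.12

-0.12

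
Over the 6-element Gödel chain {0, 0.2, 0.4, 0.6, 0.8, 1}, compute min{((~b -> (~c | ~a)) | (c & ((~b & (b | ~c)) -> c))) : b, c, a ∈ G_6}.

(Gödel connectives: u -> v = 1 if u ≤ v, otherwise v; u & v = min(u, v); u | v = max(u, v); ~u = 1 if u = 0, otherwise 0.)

0.20

The minimum is attained at b = 0, c = 0.2, a = 0.2:
  ~b: Gödel ¬ of 0 = 1 (operand is 0)
  ~c: Gödel ¬ of 0.2 = 0 (operand ≠ 0)
  ~a: Gödel ¬ of 0.2 = 0 (operand ≠ 0)
  (~c | ~a) = max(0, 0) = 0
  (~b -> (~c | ~a)): 1 > 0, so result = 0
  ~b: Gödel ¬ of 0 = 1 (operand is 0)
  ~c: Gödel ¬ of 0.2 = 0 (operand ≠ 0)
  (b | ~c) = max(0, 0) = 0
  (~b & (b | ~c)) = min(1, 0) = 0
  ((~b & (b | ~c)) -> c): 0 ≤ 0.2, so result = 1
  (c & ((~b & (b | ~c)) -> c)) = min(0.2, 1) = 0.2
  ((~b -> (~c | ~a)) | (c & ((~b & (b | ~c)) -> c))) = max(0, 0.2) = 0.2
Checking all 216 assignments confirms none give a value below 0.20.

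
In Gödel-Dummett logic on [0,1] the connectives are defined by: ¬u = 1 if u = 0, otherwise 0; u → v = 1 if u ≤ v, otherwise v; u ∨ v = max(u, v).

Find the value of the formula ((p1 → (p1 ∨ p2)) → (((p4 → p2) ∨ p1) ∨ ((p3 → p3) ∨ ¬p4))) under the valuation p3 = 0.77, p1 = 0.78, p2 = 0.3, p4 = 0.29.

(p1 ∨ p2) = max(0.78, 0.3) = 0.78
(p1 → (p1 ∨ p2)): 0.78 ≤ 0.78, so result = 1
(p4 → p2): 0.29 ≤ 0.3, so result = 1
((p4 → p2) ∨ p1) = max(1, 0.78) = 1
(p3 → p3): 0.77 ≤ 0.77, so result = 1
¬p4: Gödel ¬ of 0.29 = 0 (operand ≠ 0)
((p3 → p3) ∨ ¬p4) = max(1, 0) = 1
(((p4 → p2) ∨ p1) ∨ ((p3 → p3) ∨ ¬p4)) = max(1, 1) = 1
((p1 → (p1 ∨ p2)) → (((p4 → p2) ∨ p1) ∨ ((p3 → p3) ∨ ¬p4))): 1 ≤ 1, so result = 1

1.00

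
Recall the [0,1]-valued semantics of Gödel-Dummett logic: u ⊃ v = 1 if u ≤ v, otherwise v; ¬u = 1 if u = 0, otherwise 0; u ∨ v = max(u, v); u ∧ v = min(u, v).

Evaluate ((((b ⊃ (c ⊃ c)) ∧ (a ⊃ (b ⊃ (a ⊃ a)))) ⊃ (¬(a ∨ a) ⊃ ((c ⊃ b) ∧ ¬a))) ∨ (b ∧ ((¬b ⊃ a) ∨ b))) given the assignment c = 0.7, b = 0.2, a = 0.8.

(c ⊃ c): 0.7 ≤ 0.7, so result = 1
(b ⊃ (c ⊃ c)): 0.2 ≤ 1, so result = 1
(a ⊃ a): 0.8 ≤ 0.8, so result = 1
(b ⊃ (a ⊃ a)): 0.2 ≤ 1, so result = 1
(a ⊃ (b ⊃ (a ⊃ a))): 0.8 ≤ 1, so result = 1
((b ⊃ (c ⊃ c)) ∧ (a ⊃ (b ⊃ (a ⊃ a)))) = min(1, 1) = 1
(a ∨ a) = max(0.8, 0.8) = 0.8
¬(a ∨ a): Gödel ¬ of 0.8 = 0 (operand ≠ 0)
(c ⊃ b): 0.7 > 0.2, so result = 0.2
¬a: Gödel ¬ of 0.8 = 0 (operand ≠ 0)
((c ⊃ b) ∧ ¬a) = min(0.2, 0) = 0
(¬(a ∨ a) ⊃ ((c ⊃ b) ∧ ¬a)): 0 ≤ 0, so result = 1
(((b ⊃ (c ⊃ c)) ∧ (a ⊃ (b ⊃ (a ⊃ a)))) ⊃ (¬(a ∨ a) ⊃ ((c ⊃ b) ∧ ¬a))): 1 ≤ 1, so result = 1
¬b: Gödel ¬ of 0.2 = 0 (operand ≠ 0)
(¬b ⊃ a): 0 ≤ 0.8, so result = 1
((¬b ⊃ a) ∨ b) = max(1, 0.2) = 1
(b ∧ ((¬b ⊃ a) ∨ b)) = min(0.2, 1) = 0.2
((((b ⊃ (c ⊃ c)) ∧ (a ⊃ (b ⊃ (a ⊃ a)))) ⊃ (¬(a ∨ a) ⊃ ((c ⊃ b) ∧ ¬a))) ∨ (b ∧ ((¬b ⊃ a) ∨ b))) = max(1, 0.2) = 1

1.00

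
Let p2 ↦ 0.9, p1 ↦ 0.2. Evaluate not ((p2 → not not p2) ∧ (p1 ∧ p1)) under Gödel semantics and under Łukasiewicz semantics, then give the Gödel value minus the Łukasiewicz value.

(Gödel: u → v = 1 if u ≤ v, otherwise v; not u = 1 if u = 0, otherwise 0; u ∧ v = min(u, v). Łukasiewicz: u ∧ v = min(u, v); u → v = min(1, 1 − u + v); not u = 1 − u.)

-0.80

Gödel evaluation:
  not p2: Gödel ¬ of 0.9 = 0 (operand ≠ 0)
  not not p2: Gödel ¬ of 0 = 1 (operand is 0)
  (p2 → not not p2): 0.9 ≤ 1, so result = 1
  (p1 ∧ p1) = min(0.2, 0.2) = 0.2
  ((p2 → not not p2) ∧ (p1 ∧ p1)) = min(1, 0.2) = 0.2
  not ((p2 → not not p2) ∧ (p1 ∧ p1)): Gödel ¬ of 0.2 = 0 (operand ≠ 0)
  Gödel value = 0
Łukasiewicz evaluation:
  not p2: Łukasiewicz ¬ gives 1 − 0.9 = 0.1
  not not p2: Łukasiewicz ¬ gives 1 − 0.1 = 0.9
  (p2 → not not p2): min(1, 1 − 0.9 + 0.9) = 1
  (p1 ∧ p1) = min(0.2, 0.2) = 0.2
  ((p2 → not not p2) ∧ (p1 ∧ p1)) = min(1, 0.2) = 0.2
  not ((p2 → not not p2) ∧ (p1 ∧ p1)): Łukasiewicz ¬ gives 1 − 0.2 = 0.8
  Łukasiewicz value = 0.8
Difference: 0 − 0.8 = -0.80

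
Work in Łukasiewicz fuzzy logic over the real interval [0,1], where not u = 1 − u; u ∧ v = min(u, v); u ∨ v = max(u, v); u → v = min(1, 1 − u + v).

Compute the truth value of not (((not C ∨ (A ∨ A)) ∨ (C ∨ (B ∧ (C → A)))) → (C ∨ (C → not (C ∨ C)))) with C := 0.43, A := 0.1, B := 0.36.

0.00

not C: Łukasiewicz ¬ gives 1 − 0.43 = 0.57
(A ∨ A) = max(0.1, 0.1) = 0.1
(not C ∨ (A ∨ A)) = max(0.57, 0.1) = 0.57
(C → A): min(1, 1 − 0.43 + 0.1) = 0.67
(B ∧ (C → A)) = min(0.36, 0.67) = 0.36
(C ∨ (B ∧ (C → A))) = max(0.43, 0.36) = 0.43
((not C ∨ (A ∨ A)) ∨ (C ∨ (B ∧ (C → A)))) = max(0.57, 0.43) = 0.57
(C ∨ C) = max(0.43, 0.43) = 0.43
not (C ∨ C): Łukasiewicz ¬ gives 1 − 0.43 = 0.57
(C → not (C ∨ C)): min(1, 1 − 0.43 + 0.57) = 1
(C ∨ (C → not (C ∨ C))) = max(0.43, 1) = 1
(((not C ∨ (A ∨ A)) ∨ (C ∨ (B ∧ (C → A)))) → (C ∨ (C → not (C ∨ C)))): min(1, 1 − 0.57 + 1) = 1
not (((not C ∨ (A ∨ A)) ∨ (C ∨ (B ∧ (C → A)))) → (C ∨ (C → not (C ∨ C)))): Łukasiewicz ¬ gives 1 − 1 = 0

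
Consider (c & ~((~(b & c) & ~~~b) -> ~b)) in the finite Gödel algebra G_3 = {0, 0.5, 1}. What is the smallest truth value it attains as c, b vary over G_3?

The minimum is attained at c = 0, b = 0:
  (b & c) = min(0, 0) = 0
  ~(b & c): Gödel ¬ of 0 = 1 (operand is 0)
  ~b: Gödel ¬ of 0 = 1 (operand is 0)
  ~~b: Gödel ¬ of 1 = 0 (operand ≠ 0)
  ~~~b: Gödel ¬ of 0 = 1 (operand is 0)
  (~(b & c) & ~~~b) = min(1, 1) = 1
  ~b: Gödel ¬ of 0 = 1 (operand is 0)
  ((~(b & c) & ~~~b) -> ~b): 1 ≤ 1, so result = 1
  ~((~(b & c) & ~~~b) -> ~b): Gödel ¬ of 1 = 0 (operand ≠ 0)
  (c & ~((~(b & c) & ~~~b) -> ~b)) = min(0, 0) = 0
Checking all 9 assignments confirms none give a value below 0.00.

0.00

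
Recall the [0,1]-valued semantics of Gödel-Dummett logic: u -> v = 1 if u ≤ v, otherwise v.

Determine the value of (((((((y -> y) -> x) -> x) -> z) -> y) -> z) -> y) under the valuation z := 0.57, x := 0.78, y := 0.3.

0.30

(y -> y): 0.3 ≤ 0.3, so result = 1
((y -> y) -> x): 1 > 0.78, so result = 0.78
(((y -> y) -> x) -> x): 0.78 ≤ 0.78, so result = 1
((((y -> y) -> x) -> x) -> z): 1 > 0.57, so result = 0.57
(((((y -> y) -> x) -> x) -> z) -> y): 0.57 > 0.3, so result = 0.3
((((((y -> y) -> x) -> x) -> z) -> y) -> z): 0.3 ≤ 0.57, so result = 1
(((((((y -> y) -> x) -> x) -> z) -> y) -> z) -> y): 1 > 0.3, so result = 0.3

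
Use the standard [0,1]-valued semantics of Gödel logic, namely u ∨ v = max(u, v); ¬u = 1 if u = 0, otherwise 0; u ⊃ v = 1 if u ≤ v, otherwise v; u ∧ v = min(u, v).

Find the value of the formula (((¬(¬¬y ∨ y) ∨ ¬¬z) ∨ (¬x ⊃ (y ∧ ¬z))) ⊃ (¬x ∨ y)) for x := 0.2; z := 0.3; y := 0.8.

¬y: Gödel ¬ of 0.8 = 0 (operand ≠ 0)
¬¬y: Gödel ¬ of 0 = 1 (operand is 0)
(¬¬y ∨ y) = max(1, 0.8) = 1
¬(¬¬y ∨ y): Gödel ¬ of 1 = 0 (operand ≠ 0)
¬z: Gödel ¬ of 0.3 = 0 (operand ≠ 0)
¬¬z: Gödel ¬ of 0 = 1 (operand is 0)
(¬(¬¬y ∨ y) ∨ ¬¬z) = max(0, 1) = 1
¬x: Gödel ¬ of 0.2 = 0 (operand ≠ 0)
¬z: Gödel ¬ of 0.3 = 0 (operand ≠ 0)
(y ∧ ¬z) = min(0.8, 0) = 0
(¬x ⊃ (y ∧ ¬z)): 0 ≤ 0, so result = 1
((¬(¬¬y ∨ y) ∨ ¬¬z) ∨ (¬x ⊃ (y ∧ ¬z))) = max(1, 1) = 1
¬x: Gödel ¬ of 0.2 = 0 (operand ≠ 0)
(¬x ∨ y) = max(0, 0.8) = 0.8
(((¬(¬¬y ∨ y) ∨ ¬¬z) ∨ (¬x ⊃ (y ∧ ¬z))) ⊃ (¬x ∨ y)): 1 > 0.8, so result = 0.8

0.80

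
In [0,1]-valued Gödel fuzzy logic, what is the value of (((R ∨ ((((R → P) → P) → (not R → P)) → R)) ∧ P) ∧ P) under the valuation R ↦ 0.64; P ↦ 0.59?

0.59

(R → P): 0.64 > 0.59, so result = 0.59
((R → P) → P): 0.59 ≤ 0.59, so result = 1
not R: Gödel ¬ of 0.64 = 0 (operand ≠ 0)
(not R → P): 0 ≤ 0.59, so result = 1
(((R → P) → P) → (not R → P)): 1 ≤ 1, so result = 1
((((R → P) → P) → (not R → P)) → R): 1 > 0.64, so result = 0.64
(R ∨ ((((R → P) → P) → (not R → P)) → R)) = max(0.64, 0.64) = 0.64
((R ∨ ((((R → P) → P) → (not R → P)) → R)) ∧ P) = min(0.64, 0.59) = 0.59
(((R ∨ ((((R → P) → P) → (not R → P)) → R)) ∧ P) ∧ P) = min(0.59, 0.59) = 0.59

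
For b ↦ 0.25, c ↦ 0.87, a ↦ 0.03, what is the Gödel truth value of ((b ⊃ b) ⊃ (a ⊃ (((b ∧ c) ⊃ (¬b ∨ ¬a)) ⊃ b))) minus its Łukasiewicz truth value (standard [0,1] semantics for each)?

0.00

Gödel evaluation:
  (b ⊃ b): 0.25 ≤ 0.25, so result = 1
  (b ∧ c) = min(0.25, 0.87) = 0.25
  ¬b: Gödel ¬ of 0.25 = 0 (operand ≠ 0)
  ¬a: Gödel ¬ of 0.03 = 0 (operand ≠ 0)
  (¬b ∨ ¬a) = max(0, 0) = 0
  ((b ∧ c) ⊃ (¬b ∨ ¬a)): 0.25 > 0, so result = 0
  (((b ∧ c) ⊃ (¬b ∨ ¬a)) ⊃ b): 0 ≤ 0.25, so result = 1
  (a ⊃ (((b ∧ c) ⊃ (¬b ∨ ¬a)) ⊃ b)): 0.03 ≤ 1, so result = 1
  ((b ⊃ b) ⊃ (a ⊃ (((b ∧ c) ⊃ (¬b ∨ ¬a)) ⊃ b))): 1 ≤ 1, so result = 1
  Gödel value = 1
Łukasiewicz evaluation:
  (b ⊃ b): min(1, 1 − 0.25 + 0.25) = 1
  (b ∧ c) = min(0.25, 0.87) = 0.25
  ¬b: Łukasiewicz ¬ gives 1 − 0.25 = 0.75
  ¬a: Łukasiewicz ¬ gives 1 − 0.03 = 0.97
  (¬b ∨ ¬a) = max(0.75, 0.97) = 0.97
  ((b ∧ c) ⊃ (¬b ∨ ¬a)): min(1, 1 − 0.25 + 0.97) = 1
  (((b ∧ c) ⊃ (¬b ∨ ¬a)) ⊃ b): min(1, 1 − 1 + 0.25) = 0.25
  (a ⊃ (((b ∧ c) ⊃ (¬b ∨ ¬a)) ⊃ b)): min(1, 1 − 0.03 + 0.25) = 1
  ((b ⊃ b) ⊃ (a ⊃ (((b ∧ c) ⊃ (¬b ∨ ¬a)) ⊃ b))): min(1, 1 − 1 + 1) = 1
  Łukasiewicz value = 1
Difference: 1 − 1 = 0.00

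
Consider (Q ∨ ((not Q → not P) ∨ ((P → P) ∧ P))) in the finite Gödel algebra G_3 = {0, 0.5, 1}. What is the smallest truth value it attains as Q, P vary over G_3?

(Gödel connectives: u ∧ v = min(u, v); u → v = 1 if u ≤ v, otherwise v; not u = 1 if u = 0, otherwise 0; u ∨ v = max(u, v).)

The minimum is attained at Q = 0, P = 0.5:
  not Q: Gödel ¬ of 0 = 1 (operand is 0)
  not P: Gödel ¬ of 0.5 = 0 (operand ≠ 0)
  (not Q → not P): 1 > 0, so result = 0
  (P → P): 0.5 ≤ 0.5, so result = 1
  ((P → P) ∧ P) = min(1, 0.5) = 0.5
  ((not Q → not P) ∨ ((P → P) ∧ P)) = max(0, 0.5) = 0.5
  (Q ∨ ((not Q → not P) ∨ ((P → P) ∧ P))) = max(0, 0.5) = 0.5
Checking all 9 assignments confirms none give a value below 0.50.

0.50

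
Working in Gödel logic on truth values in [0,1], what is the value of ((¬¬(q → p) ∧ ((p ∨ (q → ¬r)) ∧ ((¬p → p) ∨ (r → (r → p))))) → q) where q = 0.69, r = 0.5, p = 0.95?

0.69

(q → p): 0.69 ≤ 0.95, so result = 1
¬(q → p): Gödel ¬ of 1 = 0 (operand ≠ 0)
¬¬(q → p): Gödel ¬ of 0 = 1 (operand is 0)
¬r: Gödel ¬ of 0.5 = 0 (operand ≠ 0)
(q → ¬r): 0.69 > 0, so result = 0
(p ∨ (q → ¬r)) = max(0.95, 0) = 0.95
¬p: Gödel ¬ of 0.95 = 0 (operand ≠ 0)
(¬p → p): 0 ≤ 0.95, so result = 1
(r → p): 0.5 ≤ 0.95, so result = 1
(r → (r → p)): 0.5 ≤ 1, so result = 1
((¬p → p) ∨ (r → (r → p))) = max(1, 1) = 1
((p ∨ (q → ¬r)) ∧ ((¬p → p) ∨ (r → (r → p)))) = min(0.95, 1) = 0.95
(¬¬(q → p) ∧ ((p ∨ (q → ¬r)) ∧ ((¬p → p) ∨ (r → (r → p))))) = min(1, 0.95) = 0.95
((¬¬(q → p) ∧ ((p ∨ (q → ¬r)) ∧ ((¬p → p) ∨ (r → (r → p))))) → q): 0.95 > 0.69, so result = 0.69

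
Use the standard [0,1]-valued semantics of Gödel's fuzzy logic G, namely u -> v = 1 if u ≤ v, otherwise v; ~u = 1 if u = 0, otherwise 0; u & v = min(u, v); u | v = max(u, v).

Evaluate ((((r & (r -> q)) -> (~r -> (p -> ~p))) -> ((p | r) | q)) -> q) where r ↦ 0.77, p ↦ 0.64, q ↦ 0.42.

(r -> q): 0.77 > 0.42, so result = 0.42
(r & (r -> q)) = min(0.77, 0.42) = 0.42
~r: Gödel ¬ of 0.77 = 0 (operand ≠ 0)
~p: Gödel ¬ of 0.64 = 0 (operand ≠ 0)
(p -> ~p): 0.64 > 0, so result = 0
(~r -> (p -> ~p)): 0 ≤ 0, so result = 1
((r & (r -> q)) -> (~r -> (p -> ~p))): 0.42 ≤ 1, so result = 1
(p | r) = max(0.64, 0.77) = 0.77
((p | r) | q) = max(0.77, 0.42) = 0.77
(((r & (r -> q)) -> (~r -> (p -> ~p))) -> ((p | r) | q)): 1 > 0.77, so result = 0.77
((((r & (r -> q)) -> (~r -> (p -> ~p))) -> ((p | r) | q)) -> q): 0.77 > 0.42, so result = 0.42

0.42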